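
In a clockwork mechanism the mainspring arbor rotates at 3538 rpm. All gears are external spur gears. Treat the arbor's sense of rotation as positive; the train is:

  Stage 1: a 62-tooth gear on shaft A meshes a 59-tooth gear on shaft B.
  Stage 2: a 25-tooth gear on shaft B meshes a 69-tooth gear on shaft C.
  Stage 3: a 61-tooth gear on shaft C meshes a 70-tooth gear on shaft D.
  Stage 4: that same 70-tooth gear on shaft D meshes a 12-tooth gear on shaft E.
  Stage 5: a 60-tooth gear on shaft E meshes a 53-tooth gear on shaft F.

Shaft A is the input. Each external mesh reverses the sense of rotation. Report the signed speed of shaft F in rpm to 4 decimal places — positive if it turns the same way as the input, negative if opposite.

Stage 1 [62T→59T]: ω = 3538.0000×62/59 = 3717.8983 rpm, dir flips to −; running = −3717.8983
Stage 2 [25T→69T]: ω = 3717.8983×25/69 = 1347.0646 rpm, dir flips to +; running = +1347.0646
Stage 3 [61T→70T]: ω = 1347.0646×61/70 = 1173.8706 rpm, dir flips to −; running = −1173.8706
Stage 4 [70T→12T]: ω = 1173.8706×70/12 = 6847.5784 rpm, dir flips to +; running = +6847.5784
Stage 5 [60T→53T]: ω = 6847.5784×60/53 = 7751.9755 rpm, dir flips to −; running = −7751.9755

-7751.9755 rpm (opposite to input, |ω| = 7751.9755 rpm)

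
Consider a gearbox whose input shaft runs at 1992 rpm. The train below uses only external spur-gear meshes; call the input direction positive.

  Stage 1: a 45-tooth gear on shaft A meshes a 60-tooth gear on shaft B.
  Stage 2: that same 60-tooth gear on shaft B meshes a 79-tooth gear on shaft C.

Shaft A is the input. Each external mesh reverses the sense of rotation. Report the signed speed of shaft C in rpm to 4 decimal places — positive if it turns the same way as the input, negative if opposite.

+1134.6835 rpm (same as input, |ω| = 1134.6835 rpm)

Stage 1 [45T→60T]: ω = 1992.0000×45/60 = 1494.0000 rpm, dir flips to −; running = −1494.0000
Stage 2 [60T→79T]: ω = 1494.0000×60/79 = 1134.6835 rpm, dir flips to +; running = +1134.6835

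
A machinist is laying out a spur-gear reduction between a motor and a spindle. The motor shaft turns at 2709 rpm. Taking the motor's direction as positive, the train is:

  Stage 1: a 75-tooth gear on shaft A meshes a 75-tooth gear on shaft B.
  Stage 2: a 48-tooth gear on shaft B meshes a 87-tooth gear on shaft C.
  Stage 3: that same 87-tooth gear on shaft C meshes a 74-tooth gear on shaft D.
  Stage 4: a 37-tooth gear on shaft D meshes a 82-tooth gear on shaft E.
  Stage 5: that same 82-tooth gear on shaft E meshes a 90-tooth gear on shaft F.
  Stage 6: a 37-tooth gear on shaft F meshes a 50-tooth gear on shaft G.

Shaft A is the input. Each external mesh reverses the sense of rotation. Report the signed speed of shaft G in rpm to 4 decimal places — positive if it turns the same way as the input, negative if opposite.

Stage 1 [75T→75T]: ω = 2709.0000×75/75 = 2709.0000 rpm, dir flips to −; running = −2709.0000
Stage 2 [48T→87T]: ω = 2709.0000×48/87 = 1494.6207 rpm, dir flips to +; running = +1494.6207
Stage 3 [87T→74T]: ω = 1494.6207×87/74 = 1757.1892 rpm, dir flips to −; running = −1757.1892
Stage 4 [37T→82T]: ω = 1757.1892×37/82 = 792.8780 rpm, dir flips to +; running = +792.8780
Stage 5 [82T→90T]: ω = 792.8780×82/90 = 722.4000 rpm, dir flips to −; running = −722.4000
Stage 6 [37T→50T]: ω = 722.4000×37/50 = 534.5760 rpm, dir flips to +; running = +534.5760

+534.5760 rpm (same as input, |ω| = 534.5760 rpm)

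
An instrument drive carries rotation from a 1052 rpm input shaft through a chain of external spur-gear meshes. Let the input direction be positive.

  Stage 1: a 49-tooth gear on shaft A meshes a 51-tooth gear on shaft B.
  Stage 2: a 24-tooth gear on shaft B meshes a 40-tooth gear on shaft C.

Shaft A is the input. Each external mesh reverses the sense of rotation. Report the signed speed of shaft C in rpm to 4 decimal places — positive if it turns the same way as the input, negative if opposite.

Stage 1 [49T→51T]: ω = 1052.0000×49/51 = 1010.7451 rpm, dir flips to −; running = −1010.7451
Stage 2 [24T→40T]: ω = 1010.7451×24/40 = 606.4471 rpm, dir flips to +; running = +606.4471

+606.4471 rpm (same as input, |ω| = 606.4471 rpm)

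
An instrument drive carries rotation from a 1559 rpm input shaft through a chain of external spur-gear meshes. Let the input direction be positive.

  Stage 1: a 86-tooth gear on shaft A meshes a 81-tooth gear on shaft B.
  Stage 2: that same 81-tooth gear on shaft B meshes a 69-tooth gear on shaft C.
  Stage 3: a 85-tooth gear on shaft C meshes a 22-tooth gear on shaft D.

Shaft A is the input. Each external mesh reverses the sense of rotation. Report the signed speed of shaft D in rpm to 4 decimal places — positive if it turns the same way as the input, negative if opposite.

-7507.4374 rpm (opposite to input, |ω| = 7507.4374 rpm)

Stage 1 [86T→81T]: ω = 1559.0000×86/81 = 1655.2346 rpm, dir flips to −; running = −1655.2346
Stage 2 [81T→69T]: ω = 1655.2346×81/69 = 1943.1014 rpm, dir flips to +; running = +1943.1014
Stage 3 [85T→22T]: ω = 1943.1014×85/22 = 7507.4374 rpm, dir flips to −; running = −7507.4374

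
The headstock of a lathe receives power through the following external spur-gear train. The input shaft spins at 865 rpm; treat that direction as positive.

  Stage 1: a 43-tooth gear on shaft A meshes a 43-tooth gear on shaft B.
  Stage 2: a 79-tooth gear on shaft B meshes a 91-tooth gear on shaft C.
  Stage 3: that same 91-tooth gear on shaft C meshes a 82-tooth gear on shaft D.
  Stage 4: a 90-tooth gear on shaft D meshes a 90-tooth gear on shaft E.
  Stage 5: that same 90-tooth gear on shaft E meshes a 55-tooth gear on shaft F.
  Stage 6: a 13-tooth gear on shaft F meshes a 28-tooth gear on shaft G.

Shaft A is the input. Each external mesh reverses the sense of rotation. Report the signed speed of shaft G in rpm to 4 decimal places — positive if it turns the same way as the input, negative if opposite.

Stage 1 [43T→43T]: ω = 865.0000×43/43 = 865.0000 rpm, dir flips to −; running = −865.0000
Stage 2 [79T→91T]: ω = 865.0000×79/91 = 750.9341 rpm, dir flips to +; running = +750.9341
Stage 3 [91T→82T]: ω = 750.9341×91/82 = 833.3537 rpm, dir flips to −; running = −833.3537
Stage 4 [90T→90T]: ω = 833.3537×90/90 = 833.3537 rpm, dir flips to +; running = +833.3537
Stage 5 [90T→55T]: ω = 833.3537×90/55 = 1363.6696 rpm, dir flips to −; running = −1363.6696
Stage 6 [13T→28T]: ω = 1363.6696×13/28 = 633.1323 rpm, dir flips to +; running = +633.1323

+633.1323 rpm (same as input, |ω| = 633.1323 rpm)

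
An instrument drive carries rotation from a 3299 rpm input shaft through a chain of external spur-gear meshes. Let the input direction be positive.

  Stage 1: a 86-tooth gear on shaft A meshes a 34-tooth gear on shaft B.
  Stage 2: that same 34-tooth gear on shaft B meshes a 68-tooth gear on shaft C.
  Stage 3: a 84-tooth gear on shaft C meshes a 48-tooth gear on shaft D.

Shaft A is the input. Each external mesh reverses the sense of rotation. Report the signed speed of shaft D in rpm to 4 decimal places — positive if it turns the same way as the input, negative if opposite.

Stage 1 [86T→34T]: ω = 3299.0000×86/34 = 8344.5294 rpm, dir flips to −; running = −8344.5294
Stage 2 [34T→68T]: ω = 8344.5294×34/68 = 4172.2647 rpm, dir flips to +; running = +4172.2647
Stage 3 [84T→48T]: ω = 4172.2647×84/48 = 7301.4632 rpm, dir flips to −; running = −7301.4632

-7301.4632 rpm (opposite to input, |ω| = 7301.4632 rpm)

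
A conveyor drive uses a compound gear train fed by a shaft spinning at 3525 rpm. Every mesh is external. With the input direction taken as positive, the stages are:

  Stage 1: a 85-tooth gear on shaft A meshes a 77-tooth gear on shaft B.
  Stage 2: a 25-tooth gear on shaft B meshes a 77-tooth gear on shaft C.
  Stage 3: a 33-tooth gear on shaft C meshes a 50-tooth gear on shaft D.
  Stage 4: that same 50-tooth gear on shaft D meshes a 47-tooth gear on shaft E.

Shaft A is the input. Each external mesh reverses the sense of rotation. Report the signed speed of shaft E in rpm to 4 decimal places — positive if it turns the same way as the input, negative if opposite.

+887.0594 rpm (same as input, |ω| = 887.0594 rpm)

Stage 1 [85T→77T]: ω = 3525.0000×85/77 = 3891.2338 rpm, dir flips to −; running = −3891.2338
Stage 2 [25T→77T]: ω = 3891.2338×25/77 = 1263.3876 rpm, dir flips to +; running = +1263.3876
Stage 3 [33T→50T]: ω = 1263.3876×33/50 = 833.8358 rpm, dir flips to −; running = −833.8358
Stage 4 [50T→47T]: ω = 833.8358×50/47 = 887.0594 rpm, dir flips to +; running = +887.0594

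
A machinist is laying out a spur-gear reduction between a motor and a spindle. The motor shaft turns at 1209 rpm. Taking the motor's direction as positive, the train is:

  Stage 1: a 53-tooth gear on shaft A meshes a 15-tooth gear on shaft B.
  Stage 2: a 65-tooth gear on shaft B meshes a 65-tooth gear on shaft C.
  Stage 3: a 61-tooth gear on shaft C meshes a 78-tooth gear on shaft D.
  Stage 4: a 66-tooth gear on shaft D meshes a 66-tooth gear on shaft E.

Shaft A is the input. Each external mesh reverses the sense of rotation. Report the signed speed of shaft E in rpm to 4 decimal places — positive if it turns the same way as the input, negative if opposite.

+3340.7667 rpm (same as input, |ω| = 3340.7667 rpm)

Stage 1 [53T→15T]: ω = 1209.0000×53/15 = 4271.8000 rpm, dir flips to −; running = −4271.8000
Stage 2 [65T→65T]: ω = 4271.8000×65/65 = 4271.8000 rpm, dir flips to +; running = +4271.8000
Stage 3 [61T→78T]: ω = 4271.8000×61/78 = 3340.7667 rpm, dir flips to −; running = −3340.7667
Stage 4 [66T→66T]: ω = 3340.7667×66/66 = 3340.7667 rpm, dir flips to +; running = +3340.7667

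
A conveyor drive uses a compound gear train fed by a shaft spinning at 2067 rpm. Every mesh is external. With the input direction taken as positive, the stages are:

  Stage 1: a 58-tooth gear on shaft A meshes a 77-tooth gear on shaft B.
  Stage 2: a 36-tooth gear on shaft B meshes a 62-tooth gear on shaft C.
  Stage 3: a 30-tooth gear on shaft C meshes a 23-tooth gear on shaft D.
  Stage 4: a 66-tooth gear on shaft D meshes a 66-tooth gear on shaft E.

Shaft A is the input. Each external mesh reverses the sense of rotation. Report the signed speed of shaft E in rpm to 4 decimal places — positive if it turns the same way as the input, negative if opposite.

+1179.1851 rpm (same as input, |ω| = 1179.1851 rpm)

Stage 1 [58T→77T]: ω = 2067.0000×58/77 = 1556.9610 rpm, dir flips to −; running = −1556.9610
Stage 2 [36T→62T]: ω = 1556.9610×36/62 = 904.0419 rpm, dir flips to +; running = +904.0419
Stage 3 [30T→23T]: ω = 904.0419×30/23 = 1179.1851 rpm, dir flips to −; running = −1179.1851
Stage 4 [66T→66T]: ω = 1179.1851×66/66 = 1179.1851 rpm, dir flips to +; running = +1179.1851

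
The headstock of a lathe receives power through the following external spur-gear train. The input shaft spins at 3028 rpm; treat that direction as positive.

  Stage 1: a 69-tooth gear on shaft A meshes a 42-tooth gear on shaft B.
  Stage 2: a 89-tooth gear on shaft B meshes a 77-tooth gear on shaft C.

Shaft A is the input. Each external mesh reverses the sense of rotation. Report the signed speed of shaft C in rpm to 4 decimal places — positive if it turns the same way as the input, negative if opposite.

+5749.8293 rpm (same as input, |ω| = 5749.8293 rpm)

Stage 1 [69T→42T]: ω = 3028.0000×69/42 = 4974.5714 rpm, dir flips to −; running = −4974.5714
Stage 2 [89T→77T]: ω = 4974.5714×89/77 = 5749.8293 rpm, dir flips to +; running = +5749.8293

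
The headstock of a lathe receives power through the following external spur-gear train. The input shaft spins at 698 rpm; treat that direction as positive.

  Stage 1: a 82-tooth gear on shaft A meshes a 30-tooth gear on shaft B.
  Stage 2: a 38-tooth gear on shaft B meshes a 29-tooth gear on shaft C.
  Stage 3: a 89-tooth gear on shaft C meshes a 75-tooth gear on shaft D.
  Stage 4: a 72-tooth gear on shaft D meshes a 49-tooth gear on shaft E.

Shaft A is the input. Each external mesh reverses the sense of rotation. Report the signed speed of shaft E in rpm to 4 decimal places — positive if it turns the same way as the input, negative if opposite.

Stage 1 [82T→30T]: ω = 698.0000×82/30 = 1907.8667 rpm, dir flips to −; running = −1907.8667
Stage 2 [38T→29T]: ω = 1907.8667×38/29 = 2499.9632 rpm, dir flips to +; running = +2499.9632
Stage 3 [89T→75T]: ω = 2499.9632×89/75 = 2966.6230 rpm, dir flips to −; running = −2966.6230
Stage 4 [72T→49T]: ω = 2966.6230×72/49 = 4359.1195 rpm, dir flips to +; running = +4359.1195

+4359.1195 rpm (same as input, |ω| = 4359.1195 rpm)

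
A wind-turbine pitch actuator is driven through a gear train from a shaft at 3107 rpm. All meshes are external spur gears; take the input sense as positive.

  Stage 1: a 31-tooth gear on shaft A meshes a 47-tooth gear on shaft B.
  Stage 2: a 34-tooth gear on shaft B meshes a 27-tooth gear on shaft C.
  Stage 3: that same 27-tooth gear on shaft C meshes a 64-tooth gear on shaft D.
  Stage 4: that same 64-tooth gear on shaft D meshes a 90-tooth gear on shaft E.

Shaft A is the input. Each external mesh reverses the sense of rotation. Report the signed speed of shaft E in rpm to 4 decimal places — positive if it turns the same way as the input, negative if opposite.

+774.1792 rpm (same as input, |ω| = 774.1792 rpm)

Stage 1 [31T→47T]: ω = 3107.0000×31/47 = 2049.2979 rpm, dir flips to −; running = −2049.2979
Stage 2 [34T→27T]: ω = 2049.2979×34/27 = 2580.5973 rpm, dir flips to +; running = +2580.5973
Stage 3 [27T→64T]: ω = 2580.5973×27/64 = 1088.6895 rpm, dir flips to −; running = −1088.6895
Stage 4 [64T→90T]: ω = 1088.6895×64/90 = 774.1792 rpm, dir flips to +; running = +774.1792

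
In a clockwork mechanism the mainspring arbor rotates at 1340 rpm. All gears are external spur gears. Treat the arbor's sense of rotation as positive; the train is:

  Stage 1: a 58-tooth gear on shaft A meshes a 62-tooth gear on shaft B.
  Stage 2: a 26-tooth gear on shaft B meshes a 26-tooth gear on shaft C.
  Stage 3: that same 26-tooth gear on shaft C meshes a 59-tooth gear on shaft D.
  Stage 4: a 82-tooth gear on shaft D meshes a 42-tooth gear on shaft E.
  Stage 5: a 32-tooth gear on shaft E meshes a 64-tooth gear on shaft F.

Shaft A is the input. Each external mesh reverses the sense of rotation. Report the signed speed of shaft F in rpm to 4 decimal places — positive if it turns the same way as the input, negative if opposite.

Stage 1 [58T→62T]: ω = 1340.0000×58/62 = 1253.5484 rpm, dir flips to −; running = −1253.5484
Stage 2 [26T→26T]: ω = 1253.5484×26/26 = 1253.5484 rpm, dir flips to +; running = +1253.5484
Stage 3 [26T→59T]: ω = 1253.5484×26/59 = 552.4112 rpm, dir flips to −; running = −552.4112
Stage 4 [82T→42T]: ω = 552.4112×82/42 = 1078.5170 rpm, dir flips to +; running = +1078.5170
Stage 5 [32T→64T]: ω = 1078.5170×32/64 = 539.2585 rpm, dir flips to −; running = −539.2585

-539.2585 rpm (opposite to input, |ω| = 539.2585 rpm)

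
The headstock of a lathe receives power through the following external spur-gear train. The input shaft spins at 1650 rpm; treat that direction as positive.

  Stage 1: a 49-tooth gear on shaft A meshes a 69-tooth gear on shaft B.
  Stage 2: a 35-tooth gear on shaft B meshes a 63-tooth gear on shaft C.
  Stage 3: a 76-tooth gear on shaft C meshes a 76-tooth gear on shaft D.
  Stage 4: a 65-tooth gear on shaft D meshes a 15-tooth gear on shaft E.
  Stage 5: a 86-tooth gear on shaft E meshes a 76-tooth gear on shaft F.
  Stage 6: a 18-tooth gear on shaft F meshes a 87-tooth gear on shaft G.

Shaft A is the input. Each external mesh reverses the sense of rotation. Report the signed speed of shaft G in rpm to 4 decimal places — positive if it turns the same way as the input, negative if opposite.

Stage 1 [49T→69T]: ω = 1650.0000×49/69 = 1171.7391 rpm, dir flips to −; running = −1171.7391
Stage 2 [35T→63T]: ω = 1171.7391×35/63 = 650.9662 rpm, dir flips to +; running = +650.9662
Stage 3 [76T→76T]: ω = 650.9662×76/76 = 650.9662 rpm, dir flips to −; running = −650.9662
Stage 4 [65T→15T]: ω = 650.9662×65/15 = 2820.8535 rpm, dir flips to +; running = +2820.8535
Stage 5 [86T→76T]: ω = 2820.8535×86/76 = 3192.0184 rpm, dir flips to −; running = −3192.0184
Stage 6 [18T→87T]: ω = 3192.0184×18/87 = 660.4176 rpm, dir flips to +; running = +660.4176

+660.4176 rpm (same as input, |ω| = 660.4176 rpm)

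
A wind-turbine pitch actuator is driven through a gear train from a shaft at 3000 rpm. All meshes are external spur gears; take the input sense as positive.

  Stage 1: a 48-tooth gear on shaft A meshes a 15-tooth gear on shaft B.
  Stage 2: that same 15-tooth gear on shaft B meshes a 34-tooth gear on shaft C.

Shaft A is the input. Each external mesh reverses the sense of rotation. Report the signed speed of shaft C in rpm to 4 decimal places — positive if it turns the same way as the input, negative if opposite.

+4235.2941 rpm (same as input, |ω| = 4235.2941 rpm)

Stage 1 [48T→15T]: ω = 3000.0000×48/15 = 9600.0000 rpm, dir flips to −; running = −9600.0000
Stage 2 [15T→34T]: ω = 9600.0000×15/34 = 4235.2941 rpm, dir flips to +; running = +4235.2941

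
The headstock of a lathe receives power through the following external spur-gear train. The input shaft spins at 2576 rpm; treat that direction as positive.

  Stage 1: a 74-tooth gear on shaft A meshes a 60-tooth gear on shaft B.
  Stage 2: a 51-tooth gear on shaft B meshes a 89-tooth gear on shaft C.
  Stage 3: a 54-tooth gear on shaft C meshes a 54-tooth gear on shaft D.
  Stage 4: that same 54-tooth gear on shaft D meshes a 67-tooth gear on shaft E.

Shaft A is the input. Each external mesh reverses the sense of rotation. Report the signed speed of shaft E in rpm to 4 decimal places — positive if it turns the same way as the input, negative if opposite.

Stage 1 [74T→60T]: ω = 2576.0000×74/60 = 3177.0667 rpm, dir flips to −; running = −3177.0667
Stage 2 [51T→89T]: ω = 3177.0667×51/89 = 1820.5663 rpm, dir flips to +; running = +1820.5663
Stage 3 [54T→54T]: ω = 1820.5663×54/54 = 1820.5663 rpm, dir flips to −; running = −1820.5663
Stage 4 [54T→67T]: ω = 1820.5663×54/67 = 1467.3221 rpm, dir flips to +; running = +1467.3221

+1467.3221 rpm (same as input, |ω| = 1467.3221 rpm)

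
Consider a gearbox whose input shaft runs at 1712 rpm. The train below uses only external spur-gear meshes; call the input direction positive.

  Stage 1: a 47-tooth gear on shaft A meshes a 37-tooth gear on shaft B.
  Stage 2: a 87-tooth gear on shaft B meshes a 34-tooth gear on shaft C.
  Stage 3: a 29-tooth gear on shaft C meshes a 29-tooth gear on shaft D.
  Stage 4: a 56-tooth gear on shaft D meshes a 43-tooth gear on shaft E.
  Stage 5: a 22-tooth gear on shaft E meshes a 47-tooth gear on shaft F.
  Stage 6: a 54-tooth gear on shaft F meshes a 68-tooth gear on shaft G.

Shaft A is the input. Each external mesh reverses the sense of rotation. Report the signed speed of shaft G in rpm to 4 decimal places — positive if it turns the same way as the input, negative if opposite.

+2693.8256 rpm (same as input, |ω| = 2693.8256 rpm)

Stage 1 [47T→37T]: ω = 1712.0000×47/37 = 2174.7027 rpm, dir flips to −; running = −2174.7027
Stage 2 [87T→34T]: ω = 2174.7027×87/34 = 5564.6804 rpm, dir flips to +; running = +5564.6804
Stage 3 [29T→29T]: ω = 5564.6804×29/29 = 5564.6804 rpm, dir flips to −; running = −5564.6804
Stage 4 [56T→43T]: ω = 5564.6804×56/43 = 7247.0257 rpm, dir flips to +; running = +7247.0257
Stage 5 [22T→47T]: ω = 7247.0257×22/47 = 3392.2248 rpm, dir flips to −; running = −3392.2248
Stage 6 [54T→68T]: ω = 3392.2248×54/68 = 2693.8256 rpm, dir flips to +; running = +2693.8256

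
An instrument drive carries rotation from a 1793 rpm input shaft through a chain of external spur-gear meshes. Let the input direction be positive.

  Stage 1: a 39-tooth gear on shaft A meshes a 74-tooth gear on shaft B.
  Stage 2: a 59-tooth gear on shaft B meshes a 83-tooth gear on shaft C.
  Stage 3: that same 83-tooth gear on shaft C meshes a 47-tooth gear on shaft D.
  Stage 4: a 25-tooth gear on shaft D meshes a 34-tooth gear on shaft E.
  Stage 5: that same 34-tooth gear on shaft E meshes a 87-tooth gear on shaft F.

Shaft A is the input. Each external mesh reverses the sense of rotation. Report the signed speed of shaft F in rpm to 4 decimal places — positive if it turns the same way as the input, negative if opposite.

-340.8695 rpm (opposite to input, |ω| = 340.8695 rpm)

Stage 1 [39T→74T]: ω = 1793.0000×39/74 = 944.9595 rpm, dir flips to −; running = −944.9595
Stage 2 [59T→83T]: ω = 944.9595×59/83 = 671.7182 rpm, dir flips to +; running = +671.7182
Stage 3 [83T→47T]: ω = 671.7182×83/47 = 1186.2257 rpm, dir flips to −; running = −1186.2257
Stage 4 [25T→34T]: ω = 1186.2257×25/34 = 872.2248 rpm, dir flips to +; running = +872.2248
Stage 5 [34T→87T]: ω = 872.2248×34/87 = 340.8695 rpm, dir flips to −; running = −340.8695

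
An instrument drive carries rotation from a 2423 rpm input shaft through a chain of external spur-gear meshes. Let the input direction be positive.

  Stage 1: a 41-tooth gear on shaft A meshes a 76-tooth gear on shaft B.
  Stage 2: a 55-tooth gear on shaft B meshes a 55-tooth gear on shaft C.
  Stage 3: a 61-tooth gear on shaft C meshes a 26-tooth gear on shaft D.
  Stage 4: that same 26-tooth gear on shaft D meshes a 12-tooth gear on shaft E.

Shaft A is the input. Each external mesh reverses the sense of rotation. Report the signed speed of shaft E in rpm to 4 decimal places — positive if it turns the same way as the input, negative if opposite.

Stage 1 [41T→76T]: ω = 2423.0000×41/76 = 1307.1447 rpm, dir flips to −; running = −1307.1447
Stage 2 [55T→55T]: ω = 1307.1447×55/55 = 1307.1447 rpm, dir flips to +; running = +1307.1447
Stage 3 [61T→26T]: ω = 1307.1447×61/26 = 3066.7627 rpm, dir flips to −; running = −3066.7627
Stage 4 [26T→12T]: ω = 3066.7627×26/12 = 6644.6524 rpm, dir flips to +; running = +6644.6524

+6644.6524 rpm (same as input, |ω| = 6644.6524 rpm)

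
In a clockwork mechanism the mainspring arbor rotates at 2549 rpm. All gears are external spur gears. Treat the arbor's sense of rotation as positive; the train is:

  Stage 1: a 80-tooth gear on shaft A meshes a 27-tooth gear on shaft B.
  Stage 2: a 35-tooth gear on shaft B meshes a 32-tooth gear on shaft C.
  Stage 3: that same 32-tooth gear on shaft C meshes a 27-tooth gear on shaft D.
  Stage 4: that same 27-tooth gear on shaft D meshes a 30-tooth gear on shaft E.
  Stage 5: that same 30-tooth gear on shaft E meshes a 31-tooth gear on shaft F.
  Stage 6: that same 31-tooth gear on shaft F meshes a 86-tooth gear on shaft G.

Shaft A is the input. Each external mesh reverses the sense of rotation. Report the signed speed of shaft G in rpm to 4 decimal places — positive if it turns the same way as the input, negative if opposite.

Stage 1 [80T→27T]: ω = 2549.0000×80/27 = 7552.5926 rpm, dir flips to −; running = −7552.5926
Stage 2 [35T→32T]: ω = 7552.5926×35/32 = 8260.6481 rpm, dir flips to +; running = +8260.6481
Stage 3 [32T→27T]: ω = 8260.6481×32/27 = 9790.3978 rpm, dir flips to −; running = −9790.3978
Stage 4 [27T→30T]: ω = 9790.3978×27/30 = 8811.3580 rpm, dir flips to +; running = +8811.3580
Stage 5 [30T→31T]: ω = 8811.3580×30/31 = 8527.1207 rpm, dir flips to −; running = −8527.1207
Stage 6 [31T→86T]: ω = 8527.1207×31/86 = 3073.7295 rpm, dir flips to +; running = +3073.7295

+3073.7295 rpm (same as input, |ω| = 3073.7295 rpm)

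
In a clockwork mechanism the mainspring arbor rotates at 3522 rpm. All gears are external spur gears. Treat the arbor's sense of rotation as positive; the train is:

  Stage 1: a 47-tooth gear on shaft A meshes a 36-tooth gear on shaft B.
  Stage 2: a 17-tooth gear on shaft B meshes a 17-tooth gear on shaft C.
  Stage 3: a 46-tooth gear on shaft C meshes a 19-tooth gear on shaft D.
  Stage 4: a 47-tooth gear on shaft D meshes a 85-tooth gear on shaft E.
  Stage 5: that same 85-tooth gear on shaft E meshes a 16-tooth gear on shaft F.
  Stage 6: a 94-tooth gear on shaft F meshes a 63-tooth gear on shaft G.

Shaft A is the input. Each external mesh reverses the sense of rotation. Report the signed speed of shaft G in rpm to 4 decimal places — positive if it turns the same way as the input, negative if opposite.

Stage 1 [47T→36T]: ω = 3522.0000×47/36 = 4598.1667 rpm, dir flips to −; running = −4598.1667
Stage 2 [17T→17T]: ω = 4598.1667×17/17 = 4598.1667 rpm, dir flips to +; running = +4598.1667
Stage 3 [46T→19T]: ω = 4598.1667×46/19 = 11132.4035 rpm, dir flips to −; running = −11132.4035
Stage 4 [47T→85T]: ω = 11132.4035×47/85 = 6155.5643 rpm, dir flips to +; running = +6155.5643
Stage 5 [85T→16T]: ω = 6155.5643×85/16 = 32701.4353 rpm, dir flips to −; running = −32701.4353
Stage 6 [94T→63T]: ω = 32701.4353×94/63 = 48792.6178 rpm, dir flips to +; running = +48792.6178

+48792.6178 rpm (same as input, |ω| = 48792.6178 rpm)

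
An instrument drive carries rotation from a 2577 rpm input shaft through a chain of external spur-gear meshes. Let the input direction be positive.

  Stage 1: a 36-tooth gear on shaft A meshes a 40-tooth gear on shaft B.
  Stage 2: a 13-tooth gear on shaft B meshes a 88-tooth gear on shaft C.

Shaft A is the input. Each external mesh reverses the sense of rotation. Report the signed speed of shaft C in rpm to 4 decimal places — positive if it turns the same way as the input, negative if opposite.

Stage 1 [36T→40T]: ω = 2577.0000×36/40 = 2319.3000 rpm, dir flips to −; running = −2319.3000
Stage 2 [13T→88T]: ω = 2319.3000×13/88 = 342.6239 rpm, dir flips to +; running = +342.6239

+342.6239 rpm (same as input, |ω| = 342.6239 rpm)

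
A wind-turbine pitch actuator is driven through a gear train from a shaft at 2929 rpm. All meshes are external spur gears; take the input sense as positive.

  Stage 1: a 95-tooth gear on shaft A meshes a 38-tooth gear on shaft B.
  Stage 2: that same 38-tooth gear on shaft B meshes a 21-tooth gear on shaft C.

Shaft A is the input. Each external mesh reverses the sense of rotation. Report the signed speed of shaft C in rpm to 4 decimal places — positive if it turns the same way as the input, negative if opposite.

+13250.2381 rpm (same as input, |ω| = 13250.2381 rpm)

Stage 1 [95T→38T]: ω = 2929.0000×95/38 = 7322.5000 rpm, dir flips to −; running = −7322.5000
Stage 2 [38T→21T]: ω = 7322.5000×38/21 = 13250.2381 rpm, dir flips to +; running = +13250.2381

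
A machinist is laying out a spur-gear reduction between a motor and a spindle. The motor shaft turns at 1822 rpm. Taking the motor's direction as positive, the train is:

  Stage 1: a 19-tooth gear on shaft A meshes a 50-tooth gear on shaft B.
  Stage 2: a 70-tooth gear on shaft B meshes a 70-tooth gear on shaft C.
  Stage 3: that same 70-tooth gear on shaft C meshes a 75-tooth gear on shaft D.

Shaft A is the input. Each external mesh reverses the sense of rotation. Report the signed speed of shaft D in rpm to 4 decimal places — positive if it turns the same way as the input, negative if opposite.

Stage 1 [19T→50T]: ω = 1822.0000×19/50 = 692.3600 rpm, dir flips to −; running = −692.3600
Stage 2 [70T→70T]: ω = 692.3600×70/70 = 692.3600 rpm, dir flips to +; running = +692.3600
Stage 3 [70T→75T]: ω = 692.3600×70/75 = 646.2027 rpm, dir flips to −; running = −646.2027

-646.2027 rpm (opposite to input, |ω| = 646.2027 rpm)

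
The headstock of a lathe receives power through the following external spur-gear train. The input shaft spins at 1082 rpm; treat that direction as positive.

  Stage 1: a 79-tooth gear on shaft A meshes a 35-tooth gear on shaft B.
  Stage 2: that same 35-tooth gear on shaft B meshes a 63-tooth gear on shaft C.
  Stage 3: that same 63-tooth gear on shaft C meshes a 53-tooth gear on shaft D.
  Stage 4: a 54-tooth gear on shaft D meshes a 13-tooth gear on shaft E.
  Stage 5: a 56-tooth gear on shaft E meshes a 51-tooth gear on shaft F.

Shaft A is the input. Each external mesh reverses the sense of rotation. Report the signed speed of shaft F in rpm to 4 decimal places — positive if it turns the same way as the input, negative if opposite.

-7356.0850 rpm (opposite to input, |ω| = 7356.0850 rpm)

Stage 1 [79T→35T]: ω = 1082.0000×79/35 = 2442.2286 rpm, dir flips to −; running = −2442.2286
Stage 2 [35T→63T]: ω = 2442.2286×35/63 = 1356.7937 rpm, dir flips to +; running = +1356.7937
Stage 3 [63T→53T]: ω = 1356.7937×63/53 = 1612.7925 rpm, dir flips to −; running = −1612.7925
Stage 4 [54T→13T]: ω = 1612.7925×54/13 = 6699.2917 rpm, dir flips to +; running = +6699.2917
Stage 5 [56T→51T]: ω = 6699.2917×56/51 = 7356.0850 rpm, dir flips to −; running = −7356.0850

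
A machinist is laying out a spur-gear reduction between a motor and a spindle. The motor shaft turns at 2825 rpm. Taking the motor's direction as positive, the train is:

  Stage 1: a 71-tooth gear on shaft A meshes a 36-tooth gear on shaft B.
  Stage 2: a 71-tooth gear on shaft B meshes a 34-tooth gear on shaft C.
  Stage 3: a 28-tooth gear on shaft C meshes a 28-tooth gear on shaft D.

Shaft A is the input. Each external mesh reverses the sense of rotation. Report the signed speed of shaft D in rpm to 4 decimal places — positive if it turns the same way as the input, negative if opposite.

Stage 1 [71T→36T]: ω = 2825.0000×71/36 = 5571.5278 rpm, dir flips to −; running = −5571.5278
Stage 2 [71T→34T]: ω = 5571.5278×71/34 = 11634.6609 rpm, dir flips to +; running = +11634.6609
Stage 3 [28T→28T]: ω = 11634.6609×28/28 = 11634.6609 rpm, dir flips to −; running = −11634.6609

-11634.6609 rpm (opposite to input, |ω| = 11634.6609 rpm)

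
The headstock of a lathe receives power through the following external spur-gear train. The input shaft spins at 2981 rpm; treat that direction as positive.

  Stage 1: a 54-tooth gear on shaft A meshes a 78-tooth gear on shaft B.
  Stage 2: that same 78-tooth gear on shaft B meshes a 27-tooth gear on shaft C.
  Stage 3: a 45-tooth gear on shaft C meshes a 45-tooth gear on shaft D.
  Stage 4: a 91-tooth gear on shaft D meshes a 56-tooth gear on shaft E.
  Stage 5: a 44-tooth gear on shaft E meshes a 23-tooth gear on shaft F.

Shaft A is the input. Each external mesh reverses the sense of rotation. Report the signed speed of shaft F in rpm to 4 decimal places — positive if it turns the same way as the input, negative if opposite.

Stage 1 [54T→78T]: ω = 2981.0000×54/78 = 2063.7692 rpm, dir flips to −; running = −2063.7692
Stage 2 [78T→27T]: ω = 2063.7692×78/27 = 5962.0000 rpm, dir flips to +; running = +5962.0000
Stage 3 [45T→45T]: ω = 5962.0000×45/45 = 5962.0000 rpm, dir flips to −; running = −5962.0000
Stage 4 [91T→56T]: ω = 5962.0000×91/56 = 9688.2500 rpm, dir flips to +; running = +9688.2500
Stage 5 [44T→23T]: ω = 9688.2500×44/23 = 18534.0435 rpm, dir flips to −; running = −18534.0435

-18534.0435 rpm (opposite to input, |ω| = 18534.0435 rpm)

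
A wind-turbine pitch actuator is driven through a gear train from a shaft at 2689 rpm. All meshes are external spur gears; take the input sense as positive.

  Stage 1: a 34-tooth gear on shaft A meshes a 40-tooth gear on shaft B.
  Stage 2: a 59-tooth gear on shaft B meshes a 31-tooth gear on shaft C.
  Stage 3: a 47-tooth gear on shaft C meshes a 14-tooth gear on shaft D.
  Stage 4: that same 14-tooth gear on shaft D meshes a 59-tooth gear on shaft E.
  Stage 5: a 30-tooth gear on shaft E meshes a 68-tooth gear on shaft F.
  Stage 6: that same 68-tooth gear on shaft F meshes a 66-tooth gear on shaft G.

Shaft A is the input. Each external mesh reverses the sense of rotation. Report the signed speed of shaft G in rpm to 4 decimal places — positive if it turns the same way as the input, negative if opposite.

Stage 1 [34T→40T]: ω = 2689.0000×34/40 = 2285.6500 rpm, dir flips to −; running = −2285.6500
Stage 2 [59T→31T]: ω = 2285.6500×59/31 = 4350.1081 rpm, dir flips to +; running = +4350.1081
Stage 3 [47T→14T]: ω = 4350.1081×47/14 = 14603.9342 rpm, dir flips to −; running = −14603.9342
Stage 4 [14T→59T]: ω = 14603.9342×14/59 = 3465.3403 rpm, dir flips to +; running = +3465.3403
Stage 5 [30T→68T]: ω = 3465.3403×30/68 = 1528.8266 rpm, dir flips to −; running = −1528.8266
Stage 6 [68T→66T]: ω = 1528.8266×68/66 = 1575.1547 rpm, dir flips to +; running = +1575.1547

+1575.1547 rpm (same as input, |ω| = 1575.1547 rpm)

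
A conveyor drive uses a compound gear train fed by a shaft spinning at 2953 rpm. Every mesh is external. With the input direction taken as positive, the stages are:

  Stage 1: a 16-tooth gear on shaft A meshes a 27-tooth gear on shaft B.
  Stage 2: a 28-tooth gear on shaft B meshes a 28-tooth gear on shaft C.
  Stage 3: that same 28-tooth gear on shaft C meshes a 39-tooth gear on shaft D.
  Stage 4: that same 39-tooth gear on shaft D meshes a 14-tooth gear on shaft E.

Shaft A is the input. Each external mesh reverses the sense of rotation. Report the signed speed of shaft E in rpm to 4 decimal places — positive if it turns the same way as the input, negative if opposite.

+3499.8519 rpm (same as input, |ω| = 3499.8519 rpm)

Stage 1 [16T→27T]: ω = 2953.0000×16/27 = 1749.9259 rpm, dir flips to −; running = −1749.9259
Stage 2 [28T→28T]: ω = 1749.9259×28/28 = 1749.9259 rpm, dir flips to +; running = +1749.9259
Stage 3 [28T→39T]: ω = 1749.9259×28/39 = 1256.3571 rpm, dir flips to −; running = −1256.3571
Stage 4 [39T→14T]: ω = 1256.3571×39/14 = 3499.8519 rpm, dir flips to +; running = +3499.8519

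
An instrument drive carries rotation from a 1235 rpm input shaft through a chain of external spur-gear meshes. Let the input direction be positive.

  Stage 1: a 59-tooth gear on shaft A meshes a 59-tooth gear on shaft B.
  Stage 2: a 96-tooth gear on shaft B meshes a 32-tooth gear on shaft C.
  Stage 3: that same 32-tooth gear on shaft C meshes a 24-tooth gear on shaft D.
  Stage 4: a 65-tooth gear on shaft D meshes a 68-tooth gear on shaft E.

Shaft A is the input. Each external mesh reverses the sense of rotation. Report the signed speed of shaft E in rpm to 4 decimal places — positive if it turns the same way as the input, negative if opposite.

+4722.0588 rpm (same as input, |ω| = 4722.0588 rpm)

Stage 1 [59T→59T]: ω = 1235.0000×59/59 = 1235.0000 rpm, dir flips to −; running = −1235.0000
Stage 2 [96T→32T]: ω = 1235.0000×96/32 = 3705.0000 rpm, dir flips to +; running = +3705.0000
Stage 3 [32T→24T]: ω = 3705.0000×32/24 = 4940.0000 rpm, dir flips to −; running = −4940.0000
Stage 4 [65T→68T]: ω = 4940.0000×65/68 = 4722.0588 rpm, dir flips to +; running = +4722.0588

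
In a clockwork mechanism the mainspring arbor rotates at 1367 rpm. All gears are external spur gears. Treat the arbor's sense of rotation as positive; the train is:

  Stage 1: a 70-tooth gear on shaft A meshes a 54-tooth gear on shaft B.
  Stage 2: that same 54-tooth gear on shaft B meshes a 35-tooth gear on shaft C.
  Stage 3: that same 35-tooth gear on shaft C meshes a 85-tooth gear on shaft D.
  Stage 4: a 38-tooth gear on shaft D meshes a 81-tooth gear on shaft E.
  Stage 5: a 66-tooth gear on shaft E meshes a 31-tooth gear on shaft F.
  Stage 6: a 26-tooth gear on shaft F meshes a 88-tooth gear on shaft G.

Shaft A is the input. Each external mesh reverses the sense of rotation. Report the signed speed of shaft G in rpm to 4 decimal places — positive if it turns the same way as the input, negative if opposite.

Stage 1 [70T→54T]: ω = 1367.0000×70/54 = 1772.0370 rpm, dir flips to −; running = −1772.0370
Stage 2 [54T→35T]: ω = 1772.0370×54/35 = 2734.0000 rpm, dir flips to +; running = +2734.0000
Stage 3 [35T→85T]: ω = 2734.0000×35/85 = 1125.7647 rpm, dir flips to −; running = −1125.7647
Stage 4 [38T→81T]: ω = 1125.7647×38/81 = 528.1365 rpm, dir flips to +; running = +528.1365
Stage 5 [66T→31T]: ω = 528.1365×66/31 = 1124.4197 rpm, dir flips to −; running = −1124.4197
Stage 6 [26T→88T]: ω = 1124.4197×26/88 = 332.2149 rpm, dir flips to +; running = +332.2149

+332.2149 rpm (same as input, |ω| = 332.2149 rpm)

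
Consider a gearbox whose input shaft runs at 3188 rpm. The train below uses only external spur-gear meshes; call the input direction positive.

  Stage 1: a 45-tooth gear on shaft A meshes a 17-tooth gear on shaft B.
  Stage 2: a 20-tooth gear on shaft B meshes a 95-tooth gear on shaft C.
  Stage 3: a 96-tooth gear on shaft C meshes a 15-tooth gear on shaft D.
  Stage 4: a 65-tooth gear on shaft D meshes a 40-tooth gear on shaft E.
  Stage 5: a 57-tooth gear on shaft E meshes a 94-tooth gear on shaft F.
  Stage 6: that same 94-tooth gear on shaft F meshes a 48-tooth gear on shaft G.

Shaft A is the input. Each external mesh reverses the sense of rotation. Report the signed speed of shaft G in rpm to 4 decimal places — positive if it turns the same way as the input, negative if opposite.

+21940.9412 rpm (same as input, |ω| = 21940.9412 rpm)

Stage 1 [45T→17T]: ω = 3188.0000×45/17 = 8438.8235 rpm, dir flips to −; running = −8438.8235
Stage 2 [20T→95T]: ω = 8438.8235×20/95 = 1776.5944 rpm, dir flips to +; running = +1776.5944
Stage 3 [96T→15T]: ω = 1776.5944×96/15 = 11370.2043 rpm, dir flips to −; running = −11370.2043
Stage 4 [65T→40T]: ω = 11370.2043×65/40 = 18476.5820 rpm, dir flips to +; running = +18476.5820
Stage 5 [57T→94T]: ω = 18476.5820×57/94 = 11203.8849 rpm, dir flips to −; running = −11203.8849
Stage 6 [94T→48T]: ω = 11203.8849×94/48 = 21940.9412 rpm, dir flips to +; running = +21940.9412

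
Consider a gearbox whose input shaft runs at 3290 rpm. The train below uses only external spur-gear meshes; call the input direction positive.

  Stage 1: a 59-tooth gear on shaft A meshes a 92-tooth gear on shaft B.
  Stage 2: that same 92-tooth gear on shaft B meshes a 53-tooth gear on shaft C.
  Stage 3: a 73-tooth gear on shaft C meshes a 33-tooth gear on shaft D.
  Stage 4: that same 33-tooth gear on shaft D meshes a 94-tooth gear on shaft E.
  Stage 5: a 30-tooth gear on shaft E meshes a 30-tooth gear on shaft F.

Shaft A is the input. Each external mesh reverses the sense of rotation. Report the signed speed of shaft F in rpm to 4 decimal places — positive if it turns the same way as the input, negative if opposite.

-2844.2453 rpm (opposite to input, |ω| = 2844.2453 rpm)

Stage 1 [59T→92T]: ω = 3290.0000×59/92 = 2109.8913 rpm, dir flips to −; running = −2109.8913
Stage 2 [92T→53T]: ω = 2109.8913×92/53 = 3662.4528 rpm, dir flips to +; running = +3662.4528
Stage 3 [73T→33T]: ω = 3662.4528×73/33 = 8101.7896 rpm, dir flips to −; running = −8101.7896
Stage 4 [33T→94T]: ω = 8101.7896×33/94 = 2844.2453 rpm, dir flips to +; running = +2844.2453
Stage 5 [30T→30T]: ω = 2844.2453×30/30 = 2844.2453 rpm, dir flips to −; running = −2844.2453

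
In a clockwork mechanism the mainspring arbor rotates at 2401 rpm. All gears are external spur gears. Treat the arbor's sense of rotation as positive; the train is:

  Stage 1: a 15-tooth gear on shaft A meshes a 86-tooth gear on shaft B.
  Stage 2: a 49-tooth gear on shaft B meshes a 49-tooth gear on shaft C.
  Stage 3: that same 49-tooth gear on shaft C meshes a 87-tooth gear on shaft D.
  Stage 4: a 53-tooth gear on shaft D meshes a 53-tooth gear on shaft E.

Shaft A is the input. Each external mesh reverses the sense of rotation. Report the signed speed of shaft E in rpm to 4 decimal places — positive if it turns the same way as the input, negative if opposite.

Stage 1 [15T→86T]: ω = 2401.0000×15/86 = 418.7791 rpm, dir flips to −; running = −418.7791
Stage 2 [49T→49T]: ω = 418.7791×49/49 = 418.7791 rpm, dir flips to +; running = +418.7791
Stage 3 [49T→87T]: ω = 418.7791×49/87 = 235.8641 rpm, dir flips to −; running = −235.8641
Stage 4 [53T→53T]: ω = 235.8641×53/53 = 235.8641 rpm, dir flips to +; running = +235.8641

+235.8641 rpm (same as input, |ω| = 235.8641 rpm)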